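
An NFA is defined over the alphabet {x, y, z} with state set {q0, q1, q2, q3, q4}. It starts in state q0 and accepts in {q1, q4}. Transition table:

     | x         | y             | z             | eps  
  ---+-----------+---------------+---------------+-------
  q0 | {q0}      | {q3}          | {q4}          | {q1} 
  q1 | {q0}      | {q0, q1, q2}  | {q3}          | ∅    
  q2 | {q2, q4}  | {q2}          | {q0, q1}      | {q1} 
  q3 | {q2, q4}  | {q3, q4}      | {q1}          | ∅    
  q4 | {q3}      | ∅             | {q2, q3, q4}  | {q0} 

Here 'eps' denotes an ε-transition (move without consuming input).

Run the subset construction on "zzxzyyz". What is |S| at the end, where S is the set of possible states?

5

Start: ε-closure({q0}) = {q0, q1}.
Read 'z': {q0, q1} → {q0, q1, q3, q4}.
Read 'z': {q0, q1, q3, q4} → {q0, q1, q2, q3, q4}.
Read 'x': {q0, q1, q2, q3, q4} → {q0, q1, q2, q3, q4}.
Read 'z': {q0, q1, q2, q3, q4} → {q0, q1, q2, q3, q4}.
Read 'y': {q0, q1, q2, q3, q4} → {q0, q1, q2, q3, q4}.
Read 'y': {q0, q1, q2, q3, q4} → {q0, q1, q2, q3, q4}.
Read 'z': {q0, q1, q2, q3, q4} → {q0, q1, q2, q3, q4}.
That set has 5 states.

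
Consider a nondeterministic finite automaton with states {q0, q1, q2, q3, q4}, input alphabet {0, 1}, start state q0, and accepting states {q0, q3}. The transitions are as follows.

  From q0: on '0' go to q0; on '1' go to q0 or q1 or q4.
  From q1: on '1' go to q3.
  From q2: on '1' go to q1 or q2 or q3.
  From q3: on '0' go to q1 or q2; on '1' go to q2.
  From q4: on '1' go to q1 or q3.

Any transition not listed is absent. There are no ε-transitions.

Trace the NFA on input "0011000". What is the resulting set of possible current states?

{q0}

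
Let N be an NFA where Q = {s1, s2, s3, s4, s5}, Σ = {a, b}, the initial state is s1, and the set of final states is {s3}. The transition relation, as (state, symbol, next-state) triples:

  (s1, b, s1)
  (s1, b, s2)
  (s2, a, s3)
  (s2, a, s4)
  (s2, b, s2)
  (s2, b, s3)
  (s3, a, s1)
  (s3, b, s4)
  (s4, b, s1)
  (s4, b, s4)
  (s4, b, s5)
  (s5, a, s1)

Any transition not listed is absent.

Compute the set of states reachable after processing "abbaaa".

Start in {s1}.
Read 'a': s1→∅; now ∅.
The set is empty and remains empty for the remaining 5 symbols.

∅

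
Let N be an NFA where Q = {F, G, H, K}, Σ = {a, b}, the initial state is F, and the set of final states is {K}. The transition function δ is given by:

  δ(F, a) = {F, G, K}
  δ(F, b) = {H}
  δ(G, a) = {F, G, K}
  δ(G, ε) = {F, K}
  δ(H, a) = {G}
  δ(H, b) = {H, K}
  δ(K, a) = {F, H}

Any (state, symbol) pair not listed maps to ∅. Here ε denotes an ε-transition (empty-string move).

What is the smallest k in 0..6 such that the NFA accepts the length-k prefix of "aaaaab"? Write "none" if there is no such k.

Start in {F}.
Read 'a': F→{F, G, K}; now {F, G, K}.
None of the earlier sets intersect F, but {F, G, K} does.

1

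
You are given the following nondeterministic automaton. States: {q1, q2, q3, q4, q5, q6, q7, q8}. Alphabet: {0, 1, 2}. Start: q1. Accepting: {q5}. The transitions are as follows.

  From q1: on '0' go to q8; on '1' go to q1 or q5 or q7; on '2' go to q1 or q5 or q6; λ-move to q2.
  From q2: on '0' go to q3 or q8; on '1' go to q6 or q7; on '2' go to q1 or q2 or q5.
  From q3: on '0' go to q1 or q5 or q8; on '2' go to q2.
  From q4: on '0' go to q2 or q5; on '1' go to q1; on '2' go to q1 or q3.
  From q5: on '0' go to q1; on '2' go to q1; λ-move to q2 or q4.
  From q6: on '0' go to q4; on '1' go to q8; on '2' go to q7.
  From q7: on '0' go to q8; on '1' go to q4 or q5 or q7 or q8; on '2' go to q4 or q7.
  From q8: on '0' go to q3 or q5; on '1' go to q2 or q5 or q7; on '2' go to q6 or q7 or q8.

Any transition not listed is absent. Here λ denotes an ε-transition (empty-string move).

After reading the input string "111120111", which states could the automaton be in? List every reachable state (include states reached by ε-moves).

{q1, q2, q4, q5, q6, q7, q8}

Start: ε-closure({q1}) = {q1, q2}.
Read '1': q1→{q1, q5, q7}, q2→{q6, q7}; union {q1, q5, q6, q7}; ε-closure = {q1, q2, q4, q5, q6, q7}.
Read '1': q1→{q1, q5, q7}, q2→{q6, q7}, q4→{q1}, q5→∅, q6→{q8}, q7→{q4, q5, q7, q8}; union {q1, q4, q5, q6, q7, q8}; ε-closure = {q1, q2, q4, q5, q6, q7, q8}.
Read '1': q1→{q1, q5, q7}, q2→{q6, q7}, q4→{q1}, q5→∅, q6→{q8}, q7→{q4, q5, q7, q8}, q8→{q2, q5, q7}; now {q1, q2, q4, q5, q6, q7, q8}.
Read '1': q1→{q1, q5, q7}, q2→{q6, q7}, q4→{q1}, q5→∅, q6→{q8}, q7→{q4, q5, q7, q8}, q8→{q2, q5, q7}; now {q1, q2, q4, q5, q6, q7, q8}.
Read '2': q1→{q1, q5, q6}, q2→{q1, q2, q5}, q4→{q1, q3}, q5→{q1}, q6→{q7}, q7→{q4, q7}, q8→{q6, q7, q8}; now {q1, q2, q3, q4, q5, q6, q7, q8}.
Read '0': q1→{q8}, q2→{q3, q8}, q3→{q1, q5, q8}, q4→{q2, q5}, q5→{q1}, q6→{q4}, q7→{q8}, q8→{q3, q5}; now {q1, q2, q3, q4, q5, q8}.
Read '1': q1→{q1, q5, q7}, q2→{q6, q7}, q3→∅, q4→{q1}, q5→∅, q8→{q2, q5, q7}; union {q1, q2, q5, q6, q7}; ε-closure = {q1, q2, q4, q5, q6, q7}.
Read '1': q1→{q1, q5, q7}, q2→{q6, q7}, q4→{q1}, q5→∅, q6→{q8}, q7→{q4, q5, q7, q8}; union {q1, q4, q5, q6, q7, q8}; ε-closure = {q1, q2, q4, q5, q6, q7, q8}.
Read '1': q1→{q1, q5, q7}, q2→{q6, q7}, q4→{q1}, q5→∅, q6→{q8}, q7→{q4, q5, q7, q8}, q8→{q2, q5, q7}; now {q1, q2, q4, q5, q6, q7, q8}.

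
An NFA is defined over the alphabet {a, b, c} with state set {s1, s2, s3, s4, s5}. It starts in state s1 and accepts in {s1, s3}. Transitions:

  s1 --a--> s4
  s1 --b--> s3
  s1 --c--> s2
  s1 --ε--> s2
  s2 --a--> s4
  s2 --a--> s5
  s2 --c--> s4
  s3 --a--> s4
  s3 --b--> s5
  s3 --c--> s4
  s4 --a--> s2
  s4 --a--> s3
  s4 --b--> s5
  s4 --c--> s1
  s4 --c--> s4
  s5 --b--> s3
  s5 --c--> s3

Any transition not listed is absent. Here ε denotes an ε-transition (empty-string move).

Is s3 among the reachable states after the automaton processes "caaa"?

Yes

Start: ε-closure({s1}) = {s1, s2}.
Read 'c': s1→{s2}, s2→{s4}; now {s2, s4}.
Read 'a': s2→{s4, s5}, s4→{s2, s3}; now {s2, s3, s4, s5}.
Read 'a': s2→{s4, s5}, s3→{s4}, s4→{s2, s3}, s5→∅; now {s2, s3, s4, s5}.
Read 'a': s2→{s4, s5}, s3→{s4}, s4→{s2, s3}, s5→∅; now {s2, s3, s4, s5}.
State s3 is in {s2, s3, s4, s5}.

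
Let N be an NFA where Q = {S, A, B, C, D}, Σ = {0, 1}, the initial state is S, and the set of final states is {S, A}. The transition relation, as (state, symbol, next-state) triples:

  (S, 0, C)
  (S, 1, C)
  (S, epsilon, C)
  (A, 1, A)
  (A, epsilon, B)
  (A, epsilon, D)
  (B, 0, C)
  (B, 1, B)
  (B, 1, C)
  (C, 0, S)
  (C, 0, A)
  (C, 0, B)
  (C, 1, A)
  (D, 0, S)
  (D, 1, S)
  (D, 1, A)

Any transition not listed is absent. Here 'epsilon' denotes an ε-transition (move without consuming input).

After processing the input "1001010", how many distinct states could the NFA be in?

5

Start: ε-closure({S}) = {S, C}.
Read '1': {S, C} → {A, B, C, D}.
Read '0': {A, B, C, D} → {S, A, B, C, D}.
Read '0': {S, A, B, C, D} → {S, A, B, C, D}.
Read '1': {S, A, B, C, D} → {S, A, B, C, D}.
Read '0': {S, A, B, C, D} → {S, A, B, C, D}.
Read '1': {S, A, B, C, D} → {S, A, B, C, D}.
Read '0': {S, A, B, C, D} → {S, A, B, C, D}.
That set has 5 states.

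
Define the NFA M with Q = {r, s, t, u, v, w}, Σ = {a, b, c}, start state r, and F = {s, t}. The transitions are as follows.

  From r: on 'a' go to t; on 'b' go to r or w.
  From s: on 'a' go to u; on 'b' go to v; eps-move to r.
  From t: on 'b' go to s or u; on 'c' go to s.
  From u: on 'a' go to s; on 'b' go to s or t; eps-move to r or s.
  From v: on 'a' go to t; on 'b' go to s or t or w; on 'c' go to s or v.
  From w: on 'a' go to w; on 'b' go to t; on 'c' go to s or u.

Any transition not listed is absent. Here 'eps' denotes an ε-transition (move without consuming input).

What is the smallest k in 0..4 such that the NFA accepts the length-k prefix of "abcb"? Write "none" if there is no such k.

1

Start in {r}.
Read 'a': r→{t}; now {t}.
None of the earlier sets intersect F, but {t} does.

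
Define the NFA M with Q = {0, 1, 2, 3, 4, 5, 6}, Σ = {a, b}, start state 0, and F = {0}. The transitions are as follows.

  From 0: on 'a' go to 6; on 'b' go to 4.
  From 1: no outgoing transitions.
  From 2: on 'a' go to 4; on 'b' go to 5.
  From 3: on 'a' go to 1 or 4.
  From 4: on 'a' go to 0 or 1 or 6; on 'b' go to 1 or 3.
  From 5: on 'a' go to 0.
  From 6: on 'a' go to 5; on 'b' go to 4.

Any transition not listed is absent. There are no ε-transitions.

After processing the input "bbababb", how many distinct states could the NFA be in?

0

Start in {0}.
Read 'b': {0} → {4}.
Read 'b': {4} → {1, 3}.
Read 'a': {1, 3} → {1, 4}.
Read 'b': {1, 4} → {1, 3}.
Read 'a': {1, 3} → {1, 4}.
Read 'b': {1, 4} → {1, 3}.
Read 'b': {1, 3} → ∅.
That set has 0 states.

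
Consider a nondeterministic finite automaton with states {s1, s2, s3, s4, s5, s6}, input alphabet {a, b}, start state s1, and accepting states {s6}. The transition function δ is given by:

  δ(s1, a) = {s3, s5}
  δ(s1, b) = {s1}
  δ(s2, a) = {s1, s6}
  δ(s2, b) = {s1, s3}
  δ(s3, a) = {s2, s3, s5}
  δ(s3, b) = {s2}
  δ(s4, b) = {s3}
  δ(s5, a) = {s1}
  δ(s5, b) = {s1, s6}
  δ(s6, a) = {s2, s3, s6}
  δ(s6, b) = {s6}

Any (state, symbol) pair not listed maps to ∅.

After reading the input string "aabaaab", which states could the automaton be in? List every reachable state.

{s1, s2, s3, s6}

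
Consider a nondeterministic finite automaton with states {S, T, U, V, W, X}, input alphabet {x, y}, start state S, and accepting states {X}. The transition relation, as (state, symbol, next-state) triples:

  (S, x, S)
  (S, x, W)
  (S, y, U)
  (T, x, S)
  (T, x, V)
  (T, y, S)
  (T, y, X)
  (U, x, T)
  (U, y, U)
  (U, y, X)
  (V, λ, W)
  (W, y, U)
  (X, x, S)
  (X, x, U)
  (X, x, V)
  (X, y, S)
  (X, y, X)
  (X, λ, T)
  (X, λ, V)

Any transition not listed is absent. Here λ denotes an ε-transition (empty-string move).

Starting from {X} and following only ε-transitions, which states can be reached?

{T, V, W, X}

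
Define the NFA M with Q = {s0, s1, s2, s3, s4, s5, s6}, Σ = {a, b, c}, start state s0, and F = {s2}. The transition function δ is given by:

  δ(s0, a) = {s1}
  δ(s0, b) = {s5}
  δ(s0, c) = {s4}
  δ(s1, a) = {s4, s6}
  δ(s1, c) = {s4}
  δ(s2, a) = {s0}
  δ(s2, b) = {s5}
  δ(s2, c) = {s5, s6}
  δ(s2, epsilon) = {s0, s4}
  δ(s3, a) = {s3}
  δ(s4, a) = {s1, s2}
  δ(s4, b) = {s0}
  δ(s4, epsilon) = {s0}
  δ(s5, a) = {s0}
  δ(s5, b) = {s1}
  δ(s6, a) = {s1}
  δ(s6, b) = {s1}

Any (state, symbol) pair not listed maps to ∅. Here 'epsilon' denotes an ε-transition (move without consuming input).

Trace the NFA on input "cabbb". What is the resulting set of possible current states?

{s1}

Start in {s0}.
Read 'c': {s0} → {s0, s4}.
Read 'a': {s0, s4} → {s0, s1, s2, s4}.
Read 'b': {s0, s1, s2, s4} → {s0, s5}.
Read 'b': {s0, s5} → {s1, s5}.
Read 'b': {s1, s5} → {s1}.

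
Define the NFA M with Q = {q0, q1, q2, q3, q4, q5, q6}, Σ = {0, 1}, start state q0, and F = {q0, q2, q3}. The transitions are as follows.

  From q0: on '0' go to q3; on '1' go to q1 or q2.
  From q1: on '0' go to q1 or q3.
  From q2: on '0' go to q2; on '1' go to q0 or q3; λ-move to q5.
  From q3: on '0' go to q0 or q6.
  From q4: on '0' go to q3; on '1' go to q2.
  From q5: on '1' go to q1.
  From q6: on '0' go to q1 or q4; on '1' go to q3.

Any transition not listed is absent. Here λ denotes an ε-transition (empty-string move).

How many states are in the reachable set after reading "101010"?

Start in {q0}.
Read '1': {q0} → {q1, q2, q5}.
Read '0': {q1, q2, q5} → {q1, q2, q3, q5}.
Read '1': {q1, q2, q3, q5} → {q0, q1, q3}.
Read '0': {q0, q1, q3} → {q0, q1, q3, q6}.
Read '1': {q0, q1, q3, q6} → {q1, q2, q3, q5}.
Read '0': {q1, q2, q3, q5} → {q0, q1, q2, q3, q5, q6}.
That set has 6 states.

6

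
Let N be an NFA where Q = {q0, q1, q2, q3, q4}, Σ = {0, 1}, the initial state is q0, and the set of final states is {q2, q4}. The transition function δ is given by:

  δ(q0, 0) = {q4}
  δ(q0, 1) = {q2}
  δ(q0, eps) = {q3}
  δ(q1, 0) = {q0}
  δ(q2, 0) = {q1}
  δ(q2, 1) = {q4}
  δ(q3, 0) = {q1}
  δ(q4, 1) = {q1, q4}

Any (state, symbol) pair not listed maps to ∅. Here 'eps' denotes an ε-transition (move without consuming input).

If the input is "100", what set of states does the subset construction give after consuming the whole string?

{q0, q3}

Start: ε-closure({q0}) = {q0, q3}.
Read '1': q0→{q2}, q3→∅; now {q2}.
Read '0': q2→{q1}; now {q1}.
Read '0': q1→{q0}; union {q0}; ε-closure = {q0, q3}.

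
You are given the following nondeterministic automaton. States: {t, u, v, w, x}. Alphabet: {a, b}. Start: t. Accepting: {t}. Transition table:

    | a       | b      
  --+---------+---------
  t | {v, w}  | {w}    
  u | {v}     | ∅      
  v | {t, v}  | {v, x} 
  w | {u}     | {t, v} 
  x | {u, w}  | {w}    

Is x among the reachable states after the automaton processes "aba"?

Start in {t}.
Read 'a': t→{v, w}; now {v, w}.
Read 'b': v→{v, x}, w→{t, v}; now {t, v, x}.
Read 'a': t→{v, w}, v→{t, v}, x→{u, w}; now {t, u, v, w}.
State x is not in {t, u, v, w}.

No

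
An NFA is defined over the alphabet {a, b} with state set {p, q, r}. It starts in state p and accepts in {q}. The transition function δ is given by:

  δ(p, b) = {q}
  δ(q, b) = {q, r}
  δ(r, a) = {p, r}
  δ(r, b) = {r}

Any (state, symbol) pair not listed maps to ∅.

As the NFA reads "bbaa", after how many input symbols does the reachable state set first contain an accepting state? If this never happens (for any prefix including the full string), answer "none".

Start in {p}.
Read 'b': {p} → {q}.
None of the earlier sets intersect F, but {q} does.

1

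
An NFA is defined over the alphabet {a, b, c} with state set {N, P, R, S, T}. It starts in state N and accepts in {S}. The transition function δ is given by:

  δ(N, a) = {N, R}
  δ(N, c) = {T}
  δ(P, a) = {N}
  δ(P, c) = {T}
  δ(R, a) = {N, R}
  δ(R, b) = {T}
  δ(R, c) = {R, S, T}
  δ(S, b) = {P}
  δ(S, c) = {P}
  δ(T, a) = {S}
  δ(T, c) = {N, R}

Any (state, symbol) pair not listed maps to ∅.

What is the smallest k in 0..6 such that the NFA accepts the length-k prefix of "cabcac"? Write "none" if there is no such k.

Start in {N}.
Read 'c': {N} → {T}.
Read 'a': {T} → {S}.
None of the earlier sets intersect F, but {S} does.

2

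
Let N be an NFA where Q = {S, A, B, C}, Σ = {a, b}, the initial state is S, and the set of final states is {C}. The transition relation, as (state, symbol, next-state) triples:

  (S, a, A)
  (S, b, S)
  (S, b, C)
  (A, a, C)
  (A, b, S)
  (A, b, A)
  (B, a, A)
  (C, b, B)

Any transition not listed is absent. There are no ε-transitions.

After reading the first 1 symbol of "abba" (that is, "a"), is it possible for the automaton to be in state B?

No

Start in {S}.
Read 'a': S→{A}; now {A}.
State B is not in {A}.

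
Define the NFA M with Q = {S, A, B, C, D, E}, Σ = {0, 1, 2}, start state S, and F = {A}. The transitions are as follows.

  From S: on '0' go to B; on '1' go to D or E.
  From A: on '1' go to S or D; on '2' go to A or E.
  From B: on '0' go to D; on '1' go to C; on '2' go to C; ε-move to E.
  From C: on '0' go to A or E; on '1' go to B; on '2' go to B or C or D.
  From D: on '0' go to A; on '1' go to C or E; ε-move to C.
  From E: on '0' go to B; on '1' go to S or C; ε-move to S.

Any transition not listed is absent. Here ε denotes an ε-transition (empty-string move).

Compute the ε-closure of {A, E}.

{S, A, E}

Begin with {A, E}.
ε-move E → S; add S.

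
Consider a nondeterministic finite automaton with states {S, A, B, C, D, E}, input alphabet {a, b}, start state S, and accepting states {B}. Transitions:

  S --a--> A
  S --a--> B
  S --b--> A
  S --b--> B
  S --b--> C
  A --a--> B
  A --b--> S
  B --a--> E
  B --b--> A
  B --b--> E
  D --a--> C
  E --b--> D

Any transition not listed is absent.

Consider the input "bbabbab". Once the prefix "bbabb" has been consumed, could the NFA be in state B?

Start in {S}.
Read 'b': S→{A, B, C}; now {A, B, C}.
Read 'b': A→{S}, B→{A, E}, C→∅; now {S, A, E}.
Read 'a': S→{A, B}, A→{B}, E→∅; now {A, B}.
Read 'b': A→{S}, B→{A, E}; now {S, A, E}.
Read 'b': S→{A, B, C}, A→{S}, E→{D}; now {S, A, B, C, D}.
State B is in {S, A, B, C, D}.

Yes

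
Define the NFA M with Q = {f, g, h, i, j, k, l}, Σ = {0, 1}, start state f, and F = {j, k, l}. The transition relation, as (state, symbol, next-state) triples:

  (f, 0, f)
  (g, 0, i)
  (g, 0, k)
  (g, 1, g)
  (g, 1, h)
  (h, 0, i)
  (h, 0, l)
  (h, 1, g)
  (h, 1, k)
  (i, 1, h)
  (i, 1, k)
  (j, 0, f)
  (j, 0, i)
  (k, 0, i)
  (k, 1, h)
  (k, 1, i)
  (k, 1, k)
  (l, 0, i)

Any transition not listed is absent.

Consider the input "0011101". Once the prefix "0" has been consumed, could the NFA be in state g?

No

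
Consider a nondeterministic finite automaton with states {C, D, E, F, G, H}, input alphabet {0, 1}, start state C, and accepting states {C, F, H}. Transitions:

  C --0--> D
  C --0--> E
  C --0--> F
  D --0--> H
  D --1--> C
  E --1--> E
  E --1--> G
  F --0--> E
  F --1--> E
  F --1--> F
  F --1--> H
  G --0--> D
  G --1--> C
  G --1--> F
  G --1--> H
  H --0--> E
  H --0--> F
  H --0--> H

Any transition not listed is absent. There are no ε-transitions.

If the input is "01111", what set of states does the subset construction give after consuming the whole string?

{C, E, F, G, H}

Start in {C}.
Read '0': {C} → {D, E, F}.
Read '1': {D, E, F} → {C, E, F, G, H}.
Read '1': {C, E, F, G, H} → {C, E, F, G, H}.
Read '1': {C, E, F, G, H} → {C, E, F, G, H}.
Read '1': {C, E, F, G, H} → {C, E, F, G, H}.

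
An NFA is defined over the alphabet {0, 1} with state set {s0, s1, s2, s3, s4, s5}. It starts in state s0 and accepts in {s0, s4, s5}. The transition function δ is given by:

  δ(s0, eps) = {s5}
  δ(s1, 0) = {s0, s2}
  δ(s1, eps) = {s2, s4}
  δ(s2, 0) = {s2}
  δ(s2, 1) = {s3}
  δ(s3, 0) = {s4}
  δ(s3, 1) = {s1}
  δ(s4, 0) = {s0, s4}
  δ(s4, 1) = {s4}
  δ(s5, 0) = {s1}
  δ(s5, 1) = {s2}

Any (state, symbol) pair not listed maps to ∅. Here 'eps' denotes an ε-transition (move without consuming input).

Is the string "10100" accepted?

Start: ε-closure({s0}) = {s0, s5}.
Read '1': {s0, s5} → {s2}.
Read '0': {s2} → {s2}.
Read '1': {s2} → {s3}.
Read '0': {s3} → {s4}.
Read '0': {s4} → {s0, s4, s5}.
The final set {s0, s4, s5} contains the accepting states s0, s4, s5.

Yes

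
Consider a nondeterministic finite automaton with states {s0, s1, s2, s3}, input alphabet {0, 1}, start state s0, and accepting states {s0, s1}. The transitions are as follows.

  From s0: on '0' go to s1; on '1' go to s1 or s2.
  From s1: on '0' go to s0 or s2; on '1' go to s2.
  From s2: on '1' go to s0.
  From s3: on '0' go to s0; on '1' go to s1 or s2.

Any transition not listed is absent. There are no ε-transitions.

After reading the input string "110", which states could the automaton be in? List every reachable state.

Start in {s0}.
Read '1': {s0} → {s1, s2}.
Read '1': {s1, s2} → {s0, s2}.
Read '0': {s0, s2} → {s1}.

{s1}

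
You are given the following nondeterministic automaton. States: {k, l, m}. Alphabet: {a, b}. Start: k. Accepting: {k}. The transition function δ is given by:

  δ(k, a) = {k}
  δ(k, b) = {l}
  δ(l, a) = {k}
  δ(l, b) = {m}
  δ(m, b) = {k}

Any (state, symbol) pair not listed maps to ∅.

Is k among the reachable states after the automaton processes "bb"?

No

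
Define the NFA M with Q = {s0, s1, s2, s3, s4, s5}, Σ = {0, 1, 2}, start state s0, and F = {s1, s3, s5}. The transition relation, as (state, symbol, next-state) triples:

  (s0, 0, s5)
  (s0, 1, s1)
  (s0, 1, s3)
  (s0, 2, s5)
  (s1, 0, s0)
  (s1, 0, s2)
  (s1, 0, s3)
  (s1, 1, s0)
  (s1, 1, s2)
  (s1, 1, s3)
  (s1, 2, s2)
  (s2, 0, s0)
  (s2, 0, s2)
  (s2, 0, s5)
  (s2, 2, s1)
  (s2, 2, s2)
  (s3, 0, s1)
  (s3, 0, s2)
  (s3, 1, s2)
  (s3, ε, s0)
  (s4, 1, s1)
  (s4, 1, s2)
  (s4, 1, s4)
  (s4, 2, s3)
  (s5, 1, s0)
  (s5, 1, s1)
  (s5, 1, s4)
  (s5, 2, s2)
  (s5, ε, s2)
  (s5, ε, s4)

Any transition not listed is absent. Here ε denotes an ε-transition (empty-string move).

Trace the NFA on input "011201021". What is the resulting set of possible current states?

Start in {s0}.
Read '0': s0→{s5}; union {s5}; ε-closure = {s2, s4, s5}.
Read '1': s2→∅, s4→{s1, s2, s4}, s5→{s0, s1, s4}; now {s0, s1, s2, s4}.
Read '1': s0→{s1, s3}, s1→{s0, s2, s3}, s2→∅, s4→{s1, s2, s4}; now {s0, s1, s2, s3, s4}.
Read '2': s0→{s5}, s1→{s2}, s2→{s1, s2}, s3→∅, s4→{s3}; union {s1, s2, s3, s5}; ε-closure = {s0, s1, s2, s3, s4, s5}.
Read '0': s0→{s5}, s1→{s0, s2, s3}, s2→{s0, s2, s5}, s3→{s1, s2}, s4→∅, s5→∅; union {s0, s1, s2, s3, s5}; ε-closure = {s0, s1, s2, s3, s4, s5}.
Read '1': s0→{s1, s3}, s1→{s0, s2, s3}, s2→∅, s3→{s2}, s4→{s1, s2, s4}, s5→{s0, s1, s4}; now {s0, s1, s2, s3, s4}.
Read '0': s0→{s5}, s1→{s0, s2, s3}, s2→{s0, s2, s5}, s3→{s1, s2}, s4→∅; union {s0, s1, s2, s3, s5}; ε-closure = {s0, s1, s2, s3, s4, s5}.
Read '2': s0→{s5}, s1→{s2}, s2→{s1, s2}, s3→∅, s4→{s3}, s5→{s2}; union {s1, s2, s3, s5}; ε-closure = {s0, s1, s2, s3, s4, s5}.
Read '1': s0→{s1, s3}, s1→{s0, s2, s3}, s2→∅, s3→{s2}, s4→{s1, s2, s4}, s5→{s0, s1, s4}; now {s0, s1, s2, s3, s4}.

{s0, s1, s2, s3, s4}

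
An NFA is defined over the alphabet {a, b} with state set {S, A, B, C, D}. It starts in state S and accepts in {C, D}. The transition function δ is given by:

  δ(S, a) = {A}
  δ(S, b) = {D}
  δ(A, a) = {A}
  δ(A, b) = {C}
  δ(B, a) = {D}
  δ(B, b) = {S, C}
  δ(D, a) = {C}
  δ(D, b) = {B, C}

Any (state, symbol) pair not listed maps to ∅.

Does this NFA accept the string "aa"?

No

Start in {S}.
Read 'a': S→{A}; now {A}.
Read 'a': A→{A}; now {A}.
The final set {A} contains no accepting state.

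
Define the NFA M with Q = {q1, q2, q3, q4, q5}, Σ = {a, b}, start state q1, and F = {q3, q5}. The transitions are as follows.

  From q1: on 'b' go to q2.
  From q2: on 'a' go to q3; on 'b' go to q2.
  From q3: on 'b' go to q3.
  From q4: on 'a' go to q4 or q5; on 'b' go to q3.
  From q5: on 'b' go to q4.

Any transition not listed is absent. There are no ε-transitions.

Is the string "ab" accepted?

Start in {q1}.
Read 'a': {q1} → ∅.
The set is empty and remains empty for the remaining 1 symbol.
The final set ∅ contains no accepting state.

No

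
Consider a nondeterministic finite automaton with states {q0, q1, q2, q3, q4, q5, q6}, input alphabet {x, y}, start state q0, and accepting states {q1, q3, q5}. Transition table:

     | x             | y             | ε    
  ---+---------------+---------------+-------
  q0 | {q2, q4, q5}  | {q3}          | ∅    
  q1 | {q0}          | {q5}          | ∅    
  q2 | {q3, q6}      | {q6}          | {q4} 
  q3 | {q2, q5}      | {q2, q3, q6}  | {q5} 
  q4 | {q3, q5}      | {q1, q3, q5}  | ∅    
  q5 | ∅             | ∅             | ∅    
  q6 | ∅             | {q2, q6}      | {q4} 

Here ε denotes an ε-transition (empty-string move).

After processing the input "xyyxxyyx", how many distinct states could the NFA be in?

6

Start in {q0}.
Read 'x': q0→{q2, q4, q5}; now {q2, q4, q5}.
Read 'y': q2→{q6}, q4→{q1, q3, q5}, q5→∅; union {q1, q3, q5, q6}; ε-closure = {q1, q3, q4, q5, q6}.
Read 'y': q1→{q5}, q3→{q2, q3, q6}, q4→{q1, q3, q5}, q5→∅, q6→{q2, q6}; union {q1, q2, q3, q5, q6}; ε-closure = {q1, q2, q3, q4, q5, q6}.
Read 'x': q1→{q0}, q2→{q3, q6}, q3→{q2, q5}, q4→{q3, q5}, q5→∅, q6→∅; union {q0, q2, q3, q5, q6}; ε-closure = {q0, q2, q3, q4, q5, q6}.
Read 'x': q0→{q2, q4, q5}, q2→{q3, q6}, q3→{q2, q5}, q4→{q3, q5}, q5→∅, q6→∅; now {q2, q3, q4, q5, q6}.
Read 'y': q2→{q6}, q3→{q2, q3, q6}, q4→{q1, q3, q5}, q5→∅, q6→{q2, q6}; union {q1, q2, q3, q5, q6}; ε-closure = {q1, q2, q3, q4, q5, q6}.
Read 'y': q1→{q5}, q2→{q6}, q3→{q2, q3, q6}, q4→{q1, q3, q5}, q5→∅, q6→{q2, q6}; union {q1, q2, q3, q5, q6}; ε-closure = {q1, q2, q3, q4, q5, q6}.
Read 'x': q1→{q0}, q2→{q3, q6}, q3→{q2, q5}, q4→{q3, q5}, q5→∅, q6→∅; union {q0, q2, q3, q5, q6}; ε-closure = {q0, q2, q3, q4, q5, q6}.
That set has 6 states.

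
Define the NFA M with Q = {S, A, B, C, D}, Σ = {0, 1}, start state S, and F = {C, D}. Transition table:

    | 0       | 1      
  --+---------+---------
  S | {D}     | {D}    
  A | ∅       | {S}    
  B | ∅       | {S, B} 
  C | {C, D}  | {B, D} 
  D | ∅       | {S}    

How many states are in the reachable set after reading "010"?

1

Start in {S}.
Read '0': S→{D}; now {D}.
Read '1': D→{S}; now {S}.
Read '0': S→{D}; now {D}.
That set has 1 state.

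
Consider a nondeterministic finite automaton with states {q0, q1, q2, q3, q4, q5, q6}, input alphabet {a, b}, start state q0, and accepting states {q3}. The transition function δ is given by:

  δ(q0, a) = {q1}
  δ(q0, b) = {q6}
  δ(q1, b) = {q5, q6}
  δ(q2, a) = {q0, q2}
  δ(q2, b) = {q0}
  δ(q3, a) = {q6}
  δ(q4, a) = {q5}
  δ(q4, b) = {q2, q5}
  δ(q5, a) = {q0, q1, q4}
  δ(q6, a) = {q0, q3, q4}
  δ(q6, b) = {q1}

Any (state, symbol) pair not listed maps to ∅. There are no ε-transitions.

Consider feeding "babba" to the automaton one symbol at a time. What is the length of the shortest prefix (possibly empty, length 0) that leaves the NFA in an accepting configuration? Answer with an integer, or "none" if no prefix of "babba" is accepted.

2

Start in {q0}.
Read 'b': {q0} → {q6}.
Read 'a': {q6} → {q0, q3, q4}.
None of the earlier sets intersect F, but {q0, q3, q4} does.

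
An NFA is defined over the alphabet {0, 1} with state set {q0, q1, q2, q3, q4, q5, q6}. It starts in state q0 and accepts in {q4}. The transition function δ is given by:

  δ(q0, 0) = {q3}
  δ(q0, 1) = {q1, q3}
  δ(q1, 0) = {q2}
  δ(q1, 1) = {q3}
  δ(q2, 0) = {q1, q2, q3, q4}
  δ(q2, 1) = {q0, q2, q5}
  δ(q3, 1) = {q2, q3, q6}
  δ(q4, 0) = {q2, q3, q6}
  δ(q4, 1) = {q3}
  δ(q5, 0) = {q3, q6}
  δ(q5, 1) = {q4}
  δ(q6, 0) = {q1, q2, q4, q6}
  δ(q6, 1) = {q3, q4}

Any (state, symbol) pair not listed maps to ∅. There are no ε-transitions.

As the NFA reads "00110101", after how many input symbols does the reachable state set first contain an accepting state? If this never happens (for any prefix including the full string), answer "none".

Start in {q0}.
Read '0': q0→{q3}; now {q3}.
Read '0': q3→∅; now ∅.
The set is empty and remains empty for the remaining 6 symbols.
No reachable set along the way intersects F.

none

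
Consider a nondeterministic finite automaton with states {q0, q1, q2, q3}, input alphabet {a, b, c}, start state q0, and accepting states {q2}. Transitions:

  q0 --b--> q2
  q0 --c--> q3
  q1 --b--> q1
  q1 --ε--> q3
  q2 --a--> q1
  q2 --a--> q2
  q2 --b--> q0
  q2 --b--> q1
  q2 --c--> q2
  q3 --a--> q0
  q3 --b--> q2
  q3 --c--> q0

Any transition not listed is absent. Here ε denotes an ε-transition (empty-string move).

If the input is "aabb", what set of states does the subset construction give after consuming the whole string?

∅

Start in {q0}.
Read 'a': {q0} → ∅.
The set is empty and remains empty for the remaining 3 symbols.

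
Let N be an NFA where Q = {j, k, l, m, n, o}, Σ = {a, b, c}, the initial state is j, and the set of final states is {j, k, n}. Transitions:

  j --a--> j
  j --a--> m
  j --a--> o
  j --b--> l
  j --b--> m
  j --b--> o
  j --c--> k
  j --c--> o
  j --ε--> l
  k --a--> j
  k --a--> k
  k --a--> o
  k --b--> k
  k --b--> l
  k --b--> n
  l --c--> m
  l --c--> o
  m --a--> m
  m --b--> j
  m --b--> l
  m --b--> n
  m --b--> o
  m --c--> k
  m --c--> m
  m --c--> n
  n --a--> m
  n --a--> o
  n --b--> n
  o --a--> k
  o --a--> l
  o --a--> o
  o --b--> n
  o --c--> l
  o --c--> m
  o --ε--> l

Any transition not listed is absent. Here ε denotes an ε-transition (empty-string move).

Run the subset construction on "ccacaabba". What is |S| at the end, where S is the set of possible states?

Start: ε-closure({j}) = {j, l}.
Read 'c': j→{k, o}, l→{m, o}; union {k, m, o}; ε-closure = {k, l, m, o}.
Read 'c': k→∅, l→{m, o}, m→{k, m, n}, o→{l, m}; now {k, l, m, n, o}.
Read 'a': k→{j, k, o}, l→∅, m→{m}, n→{m, o}, o→{k, l, o}; now {j, k, l, m, o}.
Read 'c': j→{k, o}, k→∅, l→{m, o}, m→{k, m, n}, o→{l, m}; now {k, l, m, n, o}.
Read 'a': k→{j, k, o}, l→∅, m→{m}, n→{m, o}, o→{k, l, o}; now {j, k, l, m, o}.
Read 'a': j→{j, m, o}, k→{j, k, o}, l→∅, m→{m}, o→{k, l, o}; now {j, k, l, m, o}.
Read 'b': j→{l, m, o}, k→{k, l, n}, l→∅, m→{j, l, n, o}, o→{n}; now {j, k, l, m, n, o}.
Read 'b': j→{l, m, o}, k→{k, l, n}, l→∅, m→{j, l, n, o}, n→{n}, o→{n}; now {j, k, l, m, n, o}.
Read 'a': j→{j, m, o}, k→{j, k, o}, l→∅, m→{m}, n→{m, o}, o→{k, l, o}; now {j, k, l, m, o}.
That set has 5 states.

5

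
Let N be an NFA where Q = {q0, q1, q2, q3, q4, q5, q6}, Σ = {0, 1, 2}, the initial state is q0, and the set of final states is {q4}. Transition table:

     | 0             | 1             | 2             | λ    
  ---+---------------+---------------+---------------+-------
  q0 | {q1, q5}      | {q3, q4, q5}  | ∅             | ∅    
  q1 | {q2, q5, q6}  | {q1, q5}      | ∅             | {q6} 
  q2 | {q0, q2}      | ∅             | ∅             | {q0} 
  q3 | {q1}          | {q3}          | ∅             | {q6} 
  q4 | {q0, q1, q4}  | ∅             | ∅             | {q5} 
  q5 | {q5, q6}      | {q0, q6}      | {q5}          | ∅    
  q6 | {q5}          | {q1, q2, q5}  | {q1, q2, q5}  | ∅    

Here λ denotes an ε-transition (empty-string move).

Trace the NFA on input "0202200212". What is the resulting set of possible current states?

{q0, q1, q2, q5, q6}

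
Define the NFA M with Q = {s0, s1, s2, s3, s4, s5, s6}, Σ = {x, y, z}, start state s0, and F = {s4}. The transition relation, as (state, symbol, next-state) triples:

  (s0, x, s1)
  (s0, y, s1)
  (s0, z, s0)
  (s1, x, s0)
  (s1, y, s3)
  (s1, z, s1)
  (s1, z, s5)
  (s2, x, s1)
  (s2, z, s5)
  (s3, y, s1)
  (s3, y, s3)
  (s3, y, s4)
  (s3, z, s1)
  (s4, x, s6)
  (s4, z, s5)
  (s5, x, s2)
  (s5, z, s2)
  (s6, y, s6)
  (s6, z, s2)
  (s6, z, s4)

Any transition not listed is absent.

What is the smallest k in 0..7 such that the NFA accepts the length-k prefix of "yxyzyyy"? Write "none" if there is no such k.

6

Start in {s0}.
Read 'y': s0→{s1}; now {s1}.
Read 'x': s1→{s0}; now {s0}.
Read 'y': s0→{s1}; now {s1}.
Read 'z': s1→{s1, s5}; now {s1, s5}.
Read 'y': s1→{s3}, s5→∅; now {s3}.
Read 'y': s3→{s1, s3, s4}; now {s1, s3, s4}.
None of the earlier sets intersect F, but {s1, s3, s4} does.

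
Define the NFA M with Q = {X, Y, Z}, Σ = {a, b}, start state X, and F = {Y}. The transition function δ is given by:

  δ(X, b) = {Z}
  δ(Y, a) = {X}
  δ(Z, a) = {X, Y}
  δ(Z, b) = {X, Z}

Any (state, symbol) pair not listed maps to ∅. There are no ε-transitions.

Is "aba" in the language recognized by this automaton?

Start in {X}.
Read 'a': {X} → ∅.
The set is empty and remains empty for the remaining 2 symbols.
The final set ∅ contains no accepting state.

No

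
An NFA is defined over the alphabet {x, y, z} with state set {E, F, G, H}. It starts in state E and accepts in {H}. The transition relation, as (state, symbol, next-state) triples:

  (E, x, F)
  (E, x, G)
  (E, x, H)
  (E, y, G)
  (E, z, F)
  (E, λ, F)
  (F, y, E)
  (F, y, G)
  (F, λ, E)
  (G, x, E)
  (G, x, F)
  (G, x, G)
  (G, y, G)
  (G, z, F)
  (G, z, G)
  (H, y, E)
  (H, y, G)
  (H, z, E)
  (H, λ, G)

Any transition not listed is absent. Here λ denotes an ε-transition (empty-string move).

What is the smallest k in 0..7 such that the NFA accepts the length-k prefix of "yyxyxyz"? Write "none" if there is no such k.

Start: ε-closure({E}) = {E, F}.
Read 'y': E→{G}, F→{E, G}; union {E, G}; ε-closure = {E, F, G}.
Read 'y': E→{G}, F→{E, G}, G→{G}; union {E, G}; ε-closure = {E, F, G}.
Read 'x': E→{F, G, H}, F→∅, G→{E, F, G}; now {E, F, G, H}.
None of the earlier sets intersect F, but {E, F, G, H} does.

3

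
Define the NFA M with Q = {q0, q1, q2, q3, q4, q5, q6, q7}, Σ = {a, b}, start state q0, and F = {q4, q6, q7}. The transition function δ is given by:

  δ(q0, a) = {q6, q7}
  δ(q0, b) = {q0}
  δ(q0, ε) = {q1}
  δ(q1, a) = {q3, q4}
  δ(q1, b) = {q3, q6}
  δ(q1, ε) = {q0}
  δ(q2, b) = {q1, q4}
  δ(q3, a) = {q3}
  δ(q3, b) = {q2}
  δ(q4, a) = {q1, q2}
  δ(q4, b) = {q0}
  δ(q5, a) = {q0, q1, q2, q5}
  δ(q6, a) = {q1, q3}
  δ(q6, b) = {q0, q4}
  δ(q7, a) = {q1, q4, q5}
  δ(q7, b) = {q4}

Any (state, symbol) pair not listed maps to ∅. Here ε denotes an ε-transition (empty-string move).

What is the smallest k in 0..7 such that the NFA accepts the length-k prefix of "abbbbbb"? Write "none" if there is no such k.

1

Start: ε-closure({q0}) = {q0, q1}.
Read 'a': q0→{q6, q7}, q1→{q3, q4}; now {q3, q4, q6, q7}.
None of the earlier sets intersect F, but {q3, q4, q6, q7} does.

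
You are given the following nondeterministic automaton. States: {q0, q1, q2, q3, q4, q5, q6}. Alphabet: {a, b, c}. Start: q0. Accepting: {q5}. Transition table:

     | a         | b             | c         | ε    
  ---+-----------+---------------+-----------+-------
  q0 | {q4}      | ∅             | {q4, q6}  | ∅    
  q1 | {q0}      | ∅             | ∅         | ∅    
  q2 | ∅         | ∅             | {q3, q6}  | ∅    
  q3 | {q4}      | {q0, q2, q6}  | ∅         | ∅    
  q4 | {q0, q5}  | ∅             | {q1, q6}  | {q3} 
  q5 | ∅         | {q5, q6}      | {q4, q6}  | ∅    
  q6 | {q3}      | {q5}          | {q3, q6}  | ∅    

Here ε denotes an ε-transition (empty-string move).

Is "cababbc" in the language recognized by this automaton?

Start in {q0}.
Read 'c': q0→{q4, q6}; union {q4, q6}; ε-closure = {q3, q4, q6}.
Read 'a': q3→{q4}, q4→{q0, q5}, q6→{q3}; now {q0, q3, q4, q5}.
Read 'b': q0→∅, q3→{q0, q2, q6}, q4→∅, q5→{q5, q6}; now {q0, q2, q5, q6}.
Read 'a': q0→{q4}, q2→∅, q5→∅, q6→{q3}; now {q3, q4}.
Read 'b': q3→{q0, q2, q6}, q4→∅; now {q0, q2, q6}.
Read 'b': q0→∅, q2→∅, q6→{q5}; now {q5}.
Read 'c': q5→{q4, q6}; union {q4, q6}; ε-closure = {q3, q4, q6}.
The final set {q3, q4, q6} contains no accepting state.

No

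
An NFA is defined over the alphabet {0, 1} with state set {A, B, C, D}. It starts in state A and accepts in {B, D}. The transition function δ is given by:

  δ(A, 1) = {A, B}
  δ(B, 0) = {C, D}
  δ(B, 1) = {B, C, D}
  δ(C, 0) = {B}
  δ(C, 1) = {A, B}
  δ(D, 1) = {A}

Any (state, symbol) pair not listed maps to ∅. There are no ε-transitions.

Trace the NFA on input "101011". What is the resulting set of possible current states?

Start in {A}.
Read '1': {A} → {A, B}.
Read '0': {A, B} → {C, D}.
Read '1': {C, D} → {A, B}.
Read '0': {A, B} → {C, D}.
Read '1': {C, D} → {A, B}.
Read '1': {A, B} → {A, B, C, D}.

{A, B, C, D}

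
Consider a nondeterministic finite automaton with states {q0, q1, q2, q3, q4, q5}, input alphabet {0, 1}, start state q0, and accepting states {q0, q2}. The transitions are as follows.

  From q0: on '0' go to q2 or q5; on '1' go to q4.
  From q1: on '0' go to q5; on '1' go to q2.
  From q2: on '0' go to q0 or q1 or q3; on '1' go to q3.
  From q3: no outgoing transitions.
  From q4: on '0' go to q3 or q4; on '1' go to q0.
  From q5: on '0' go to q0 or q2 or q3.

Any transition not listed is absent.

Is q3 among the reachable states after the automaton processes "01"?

Yes

Start in {q0}.
Read '0': {q0} → {q2, q5}.
Read '1': {q2, q5} → {q3}.
State q3 is in {q3}.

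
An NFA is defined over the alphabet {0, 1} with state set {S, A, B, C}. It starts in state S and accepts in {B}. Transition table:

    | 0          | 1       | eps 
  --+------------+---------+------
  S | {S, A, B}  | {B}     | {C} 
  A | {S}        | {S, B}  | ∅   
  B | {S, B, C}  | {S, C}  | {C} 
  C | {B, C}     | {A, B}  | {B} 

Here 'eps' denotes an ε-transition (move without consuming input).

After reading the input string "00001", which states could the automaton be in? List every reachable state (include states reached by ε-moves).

{S, A, B, C}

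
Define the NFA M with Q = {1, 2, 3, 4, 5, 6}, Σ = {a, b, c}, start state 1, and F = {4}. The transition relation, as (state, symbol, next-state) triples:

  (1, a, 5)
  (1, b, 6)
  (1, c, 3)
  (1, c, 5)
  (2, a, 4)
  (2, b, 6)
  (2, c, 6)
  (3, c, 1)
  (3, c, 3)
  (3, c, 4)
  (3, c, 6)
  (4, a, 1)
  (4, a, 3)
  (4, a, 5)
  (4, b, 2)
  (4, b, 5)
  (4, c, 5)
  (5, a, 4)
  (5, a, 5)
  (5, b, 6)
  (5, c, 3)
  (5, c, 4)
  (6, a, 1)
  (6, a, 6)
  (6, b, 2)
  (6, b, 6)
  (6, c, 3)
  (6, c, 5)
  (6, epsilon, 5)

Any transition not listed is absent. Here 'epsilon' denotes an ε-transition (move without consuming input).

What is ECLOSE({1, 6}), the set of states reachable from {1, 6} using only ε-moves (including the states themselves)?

Begin with {1, 6}.
ε-move 6 → 5; add 5.

{1, 5, 6}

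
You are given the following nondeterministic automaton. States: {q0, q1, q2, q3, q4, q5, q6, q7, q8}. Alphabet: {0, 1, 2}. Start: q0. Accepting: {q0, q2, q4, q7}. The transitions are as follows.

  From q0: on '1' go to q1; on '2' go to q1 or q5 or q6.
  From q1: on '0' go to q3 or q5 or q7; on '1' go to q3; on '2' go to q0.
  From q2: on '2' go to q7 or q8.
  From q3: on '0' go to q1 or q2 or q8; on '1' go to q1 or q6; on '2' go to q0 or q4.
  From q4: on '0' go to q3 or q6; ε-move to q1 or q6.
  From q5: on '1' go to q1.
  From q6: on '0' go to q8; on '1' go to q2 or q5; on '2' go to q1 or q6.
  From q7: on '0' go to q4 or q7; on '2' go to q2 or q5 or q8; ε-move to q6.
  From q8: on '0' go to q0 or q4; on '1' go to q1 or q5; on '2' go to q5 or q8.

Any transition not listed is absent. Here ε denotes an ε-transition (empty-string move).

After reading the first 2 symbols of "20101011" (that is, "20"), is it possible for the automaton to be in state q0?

No

Start in {q0}.
Read '2': q0→{q1, q5, q6}; now {q1, q5, q6}.
Read '0': q1→{q3, q5, q7}, q5→∅, q6→{q8}; union {q3, q5, q7, q8}; ε-closure = {q3, q5, q6, q7, q8}.
State q0 is not in {q3, q5, q6, q7, q8}.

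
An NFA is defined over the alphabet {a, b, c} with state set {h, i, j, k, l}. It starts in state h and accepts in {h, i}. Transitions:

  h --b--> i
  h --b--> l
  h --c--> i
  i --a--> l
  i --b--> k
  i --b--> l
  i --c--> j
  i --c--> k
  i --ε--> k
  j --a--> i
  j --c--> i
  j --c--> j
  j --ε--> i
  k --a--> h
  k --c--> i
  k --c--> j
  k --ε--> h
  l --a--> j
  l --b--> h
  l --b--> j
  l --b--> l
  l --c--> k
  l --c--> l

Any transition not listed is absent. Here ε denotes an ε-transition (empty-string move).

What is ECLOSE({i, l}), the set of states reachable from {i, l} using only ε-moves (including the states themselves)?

{h, i, k, l}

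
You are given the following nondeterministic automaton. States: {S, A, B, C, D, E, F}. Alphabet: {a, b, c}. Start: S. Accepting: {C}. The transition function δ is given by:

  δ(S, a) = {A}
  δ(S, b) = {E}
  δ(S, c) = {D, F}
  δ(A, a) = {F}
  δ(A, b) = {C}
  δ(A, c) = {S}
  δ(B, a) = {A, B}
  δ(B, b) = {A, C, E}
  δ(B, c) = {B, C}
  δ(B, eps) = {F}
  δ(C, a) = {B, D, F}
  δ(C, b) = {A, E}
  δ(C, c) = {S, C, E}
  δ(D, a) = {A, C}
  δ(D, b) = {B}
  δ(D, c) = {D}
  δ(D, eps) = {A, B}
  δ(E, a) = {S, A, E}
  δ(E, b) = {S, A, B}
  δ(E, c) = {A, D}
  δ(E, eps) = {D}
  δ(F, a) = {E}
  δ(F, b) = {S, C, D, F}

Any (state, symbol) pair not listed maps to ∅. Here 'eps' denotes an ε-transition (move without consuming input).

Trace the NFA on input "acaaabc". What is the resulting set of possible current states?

Start in {S}.
Read 'a': S→{A}; now {A}.
Read 'c': A→{S}; now {S}.
Read 'a': S→{A}; now {A}.
Read 'a': A→{F}; now {F}.
Read 'a': F→{E}; union {E}; ε-closure = {A, B, D, E, F}.
Read 'b': A→{C}, B→{A, C, E}, D→{B}, E→{S, A, B}, F→{S, C, D, F}; now {S, A, B, C, D, E, F}.
Read 'c': S→{D, F}, A→{S}, B→{B, C}, C→{S, C, E}, D→{D}, E→{A, D}, F→∅; now {S, A, B, C, D, E, F}.

{S, A, B, C, D, E, F}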